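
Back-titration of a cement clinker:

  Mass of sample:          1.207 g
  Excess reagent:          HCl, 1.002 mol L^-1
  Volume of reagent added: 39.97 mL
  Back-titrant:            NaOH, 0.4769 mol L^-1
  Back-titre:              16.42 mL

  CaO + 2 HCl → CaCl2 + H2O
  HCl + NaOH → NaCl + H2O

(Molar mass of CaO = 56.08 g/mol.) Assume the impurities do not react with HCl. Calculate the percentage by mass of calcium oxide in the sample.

n(HCl) added = 0.03997 × 1.002 = 0.04005 mol
n(NaOH) used in back-titration = 0.01642 × 0.4769 = 7.831 × 10^-3 mol
n(HCl) left over = 7.831 × 10^-3 mol (1:1 ratio)
n(HCl) consumed by analyte = 0.04005 − 7.831 × 10^-3 = 0.03222 mol
From the 1:2 ratio, n(CaO) = 1/2 × 0.03222 = 0.01611 mol
mass of CaO = 0.01611 × 56.08 = 0.9034 g
% CaO = 0.9034 / 1.207 × 100 = 74.85 %

74.85 %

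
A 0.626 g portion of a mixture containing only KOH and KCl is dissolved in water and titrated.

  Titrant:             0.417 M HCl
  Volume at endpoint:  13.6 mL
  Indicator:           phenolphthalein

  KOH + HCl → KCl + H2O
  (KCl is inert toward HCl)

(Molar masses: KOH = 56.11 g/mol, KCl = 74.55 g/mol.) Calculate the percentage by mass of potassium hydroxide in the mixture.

n(HCl) = 0.0136 × 0.417 = 5.67 × 10^-3 mol
Let x = n(KOH), y = n(KCl).
Titrant: 1x = 5.67 × 10^-3;  mass: 56.11x + 74.55y = 0.626
Solving, x = 5.67 × 10^-3 mol, y = 4.13 × 10^-3 mol
mass of KOH = 5.67 × 10^-3 × 56.11 = 0.318 g
% KOH = 0.318 / 0.626 × 100 = 50.8 %

50.8 %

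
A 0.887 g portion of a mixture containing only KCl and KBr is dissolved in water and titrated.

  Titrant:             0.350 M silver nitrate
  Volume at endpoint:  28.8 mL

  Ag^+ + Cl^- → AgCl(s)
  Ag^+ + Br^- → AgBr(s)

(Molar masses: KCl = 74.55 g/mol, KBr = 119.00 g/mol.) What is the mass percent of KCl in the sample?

n(AgNO3) = 0.0288 × 0.350 = 0.0101 mol
Let x = n(KCl), y = n(KBr).
Titrant: 1x + 1y = 0.0101;  mass: 74.55x + 119.00y = 0.887
Solving, x = 7.03 × 10^-3 mol, y = 3.05 × 10^-3 mol
mass of KCl = 7.03 × 10^-3 × 74.55 = 0.524 g
% KCl = 0.524 / 0.887 × 100 = 59.1 %

59.1 %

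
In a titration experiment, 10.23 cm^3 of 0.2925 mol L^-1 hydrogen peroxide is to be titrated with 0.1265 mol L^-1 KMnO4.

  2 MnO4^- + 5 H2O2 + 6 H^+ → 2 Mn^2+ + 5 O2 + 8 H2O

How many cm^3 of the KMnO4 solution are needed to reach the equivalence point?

9.462 mL

n(H2O2) = 0.01023 L × 0.2925 mol/L = 2.992 × 10^-3 mol
From the 2:5 stoichiometry, n(KMnO4) = 2/5 × 2.992 × 10^-3 = 1.197 × 10^-3 mol
V(KMnO4) = 1.197 × 10^-3 mol / 0.1265 mol/L = 0.009462 L = 9.462 mL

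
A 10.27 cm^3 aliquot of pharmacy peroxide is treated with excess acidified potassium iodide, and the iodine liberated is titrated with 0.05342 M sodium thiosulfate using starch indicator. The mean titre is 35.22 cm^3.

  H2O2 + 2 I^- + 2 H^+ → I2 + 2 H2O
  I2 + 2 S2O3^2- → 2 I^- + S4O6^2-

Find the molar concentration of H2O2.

n(S2O3^2-) = 0.03522 × 0.05342 = 1.881 × 10^-3 mol
n(I2) = n(S2O3^2-)/2 = 9.407 × 10^-4 mol
n(H2O2) in the aliquot = 9.407 × 10^-4 mol (1:1 ratio)
[H2O2] = 9.407 × 10^-4 / 0.01027 = 0.09160 mol/L

0.09160 M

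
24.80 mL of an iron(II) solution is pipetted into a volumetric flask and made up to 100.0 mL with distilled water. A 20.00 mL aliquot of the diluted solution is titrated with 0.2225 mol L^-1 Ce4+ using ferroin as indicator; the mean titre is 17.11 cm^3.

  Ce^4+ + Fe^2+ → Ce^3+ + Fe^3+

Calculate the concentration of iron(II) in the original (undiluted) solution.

n(Ce4+) = 0.01711 × 0.2225 = 3.807 × 10^-3 mol
n(Fe2+) in the aliquot = 3.807 × 10^-3 mol (1:1 ratio)
[Fe2+]_dilute = 3.807 × 10^-3 / 0.02000 = 0.1903 mol/L
Dilution factor = 100.0 / 24.80 = 4.032
[Fe2+]_stock = 0.1903 × 4.032 = 0.7675 mol/L

0.7675 mol/L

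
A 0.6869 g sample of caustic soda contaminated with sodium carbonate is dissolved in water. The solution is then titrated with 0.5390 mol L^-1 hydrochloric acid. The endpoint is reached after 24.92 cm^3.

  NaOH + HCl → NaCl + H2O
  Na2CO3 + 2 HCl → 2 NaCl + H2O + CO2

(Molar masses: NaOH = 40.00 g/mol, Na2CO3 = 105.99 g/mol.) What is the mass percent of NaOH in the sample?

11.17 %

n(HCl) = 0.02492 × 0.5390 = 0.01343 mol
Let x = n(NaOH), y = n(Na2CO3).
Titrant: 1x + 2y = 0.01343;  mass: 40.00x + 105.99y = 0.6869
Solving, x = 1.918 × 10^-3 mol, y = 5.757 × 10^-3 mol
mass of NaOH = 1.918 × 10^-3 × 40.00 = 0.07671 g
% NaOH = 0.07671 / 0.6869 × 100 = 11.17 %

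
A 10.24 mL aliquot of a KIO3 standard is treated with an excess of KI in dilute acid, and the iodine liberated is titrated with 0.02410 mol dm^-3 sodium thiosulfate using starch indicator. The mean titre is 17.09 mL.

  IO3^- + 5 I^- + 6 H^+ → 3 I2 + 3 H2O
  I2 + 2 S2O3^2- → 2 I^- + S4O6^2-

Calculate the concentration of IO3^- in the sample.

n(S2O3^2-) = 0.01709 × 0.02410 = 4.119 × 10^-4 mol
n(I2) = n(S2O3^2-)/2 = 2.059 × 10^-4 mol
From the 1:3 ratio, n(IO3^-) in the aliquot = 1/3 × 2.059 × 10^-4 = 6.864 × 10^-5 mol
[IO3^-] = 6.864 × 10^-5 / 0.01024 = 0.006704 mol/L

0.006704 mol/L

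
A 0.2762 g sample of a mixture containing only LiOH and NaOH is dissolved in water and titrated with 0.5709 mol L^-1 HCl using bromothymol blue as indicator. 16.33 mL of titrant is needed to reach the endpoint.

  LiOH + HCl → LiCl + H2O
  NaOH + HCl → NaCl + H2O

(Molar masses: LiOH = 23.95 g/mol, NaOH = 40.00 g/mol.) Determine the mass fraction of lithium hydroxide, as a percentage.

n(HCl) = 0.01633 × 0.5709 = 9.323 × 10^-3 mol
Let x = n(LiOH), y = n(NaOH).
Titrant: 1x + 1y = 9.323 × 10^-3;  mass: 23.95x + 40.00y = 0.2762
Solving, x = 6.026 × 10^-3 mol, y = 3.297 × 10^-3 mol
mass of LiOH = 6.026 × 10^-3 × 23.95 = 0.1443 g
% LiOH = 0.1443 / 0.2762 × 100 = 52.25 %

52.25 %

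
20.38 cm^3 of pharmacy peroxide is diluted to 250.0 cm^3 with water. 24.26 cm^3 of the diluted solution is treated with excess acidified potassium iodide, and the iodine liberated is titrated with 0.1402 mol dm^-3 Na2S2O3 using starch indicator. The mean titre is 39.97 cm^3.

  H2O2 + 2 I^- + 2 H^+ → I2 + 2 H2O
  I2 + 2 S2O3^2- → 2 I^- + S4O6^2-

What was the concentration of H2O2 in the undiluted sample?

1.417 mol/L

n(S2O3^2-) = 0.03997 × 0.1402 = 5.604 × 10^-3 mol
n(I2) = n(S2O3^2-)/2 = 2.802 × 10^-3 mol
n(H2O2) in the aliquot = 2.802 × 10^-3 mol (1:1 ratio)
[H2O2]_dilute = 2.802 × 10^-3 / 0.02426 = 0.1155 mol/L
[H2O2]_original = 0.1155 × 250.0/20.38 = 1.417 mol/L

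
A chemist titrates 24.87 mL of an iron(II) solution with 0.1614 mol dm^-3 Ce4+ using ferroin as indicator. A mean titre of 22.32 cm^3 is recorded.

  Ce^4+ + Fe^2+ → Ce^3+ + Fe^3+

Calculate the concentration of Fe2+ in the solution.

0.1449 mol/L

n(Ce4+) = 0.02232 L × 0.1614 mol/L = 3.602 × 10^-3 mol
n(Fe2+) = 3.602 × 10^-3 mol (1:1 mole ratio)
[Fe2+] = 3.602 × 10^-3 mol / 0.02487 L = 0.1449 mol/L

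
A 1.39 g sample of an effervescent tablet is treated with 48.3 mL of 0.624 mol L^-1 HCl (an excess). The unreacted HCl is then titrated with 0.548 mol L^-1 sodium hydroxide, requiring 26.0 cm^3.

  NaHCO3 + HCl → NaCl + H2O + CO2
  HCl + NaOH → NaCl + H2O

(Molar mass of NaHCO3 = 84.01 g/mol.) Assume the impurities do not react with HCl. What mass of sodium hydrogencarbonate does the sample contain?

1.34 g

n(HCl) added = 0.0483 × 0.624 = 0.0301 mol
n(NaOH) used in back-titration = 0.0260 × 0.548 = 0.0142 mol
n(HCl) left over = 0.0142 mol (1:1 ratio)
n(HCl) consumed by analyte = 0.0301 − 0.0142 = 0.0159 mol
n(NaHCO3) = 0.0159 mol (1:1 ratio)
mass of NaHCO3 = 0.0159 × 84.01 = 1.34 g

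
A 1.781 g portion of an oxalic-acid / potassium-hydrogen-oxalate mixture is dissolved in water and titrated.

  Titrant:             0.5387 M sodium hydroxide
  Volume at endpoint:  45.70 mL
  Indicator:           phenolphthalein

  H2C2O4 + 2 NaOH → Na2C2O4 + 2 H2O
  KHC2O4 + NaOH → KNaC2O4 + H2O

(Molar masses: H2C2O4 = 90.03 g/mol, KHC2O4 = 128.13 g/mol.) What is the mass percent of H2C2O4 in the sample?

41.76 %

n(NaOH) = 0.04570 × 0.5387 = 0.02462 mol
Let x = n(H2C2O4), y = n(KHC2O4).
Titrant: 2x + 1y = 0.02462;  mass: 90.03x + 128.13y = 1.781
Solving, x = 8.262 × 10^-3 mol, y = 8.095 × 10^-3 mol
mass of H2C2O4 = 8.262 × 10^-3 × 90.03 = 0.7438 g
% H2C2O4 = 0.7438 / 1.781 × 100 = 41.76 %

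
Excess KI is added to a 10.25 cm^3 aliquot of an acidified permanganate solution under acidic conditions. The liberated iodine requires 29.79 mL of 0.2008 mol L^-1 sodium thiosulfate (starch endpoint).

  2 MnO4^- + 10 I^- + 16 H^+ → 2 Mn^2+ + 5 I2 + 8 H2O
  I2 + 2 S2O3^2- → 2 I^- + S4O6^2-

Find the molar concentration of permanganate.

n(S2O3^2-) = 0.02979 × 0.2008 = 5.982 × 10^-3 mol
n(I2) = n(S2O3^2-)/2 = 2.991 × 10^-3 mol
From the 2:5 ratio, n(MnO4^-) in the aliquot = 2/5 × 2.991 × 10^-3 = 1.196 × 10^-3 mol
[MnO4^-] = 1.196 × 10^-3 / 0.01025 = 0.1167 mol/L

0.1167 mol/L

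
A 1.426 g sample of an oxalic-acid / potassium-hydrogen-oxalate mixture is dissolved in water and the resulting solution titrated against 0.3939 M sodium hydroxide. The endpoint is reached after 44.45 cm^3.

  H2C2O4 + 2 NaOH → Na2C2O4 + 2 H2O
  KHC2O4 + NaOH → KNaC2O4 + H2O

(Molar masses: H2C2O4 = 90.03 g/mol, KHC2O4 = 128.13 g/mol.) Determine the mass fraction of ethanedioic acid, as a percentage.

n(NaOH) = 0.04445 × 0.3939 = 0.01751 mol
Let x = n(H2C2O4), y = n(KHC2O4).
Titrant: 2x + 1y = 0.01751;  mass: 90.03x + 128.13y = 1.426
Solving, x = 4.917 × 10^-3 mol, y = 7.674 × 10^-3 mol
mass of H2C2O4 = 4.917 × 10^-3 × 90.03 = 0.4427 g
% H2C2O4 = 0.4427 / 1.426 × 100 = 31.05 %

31.05 %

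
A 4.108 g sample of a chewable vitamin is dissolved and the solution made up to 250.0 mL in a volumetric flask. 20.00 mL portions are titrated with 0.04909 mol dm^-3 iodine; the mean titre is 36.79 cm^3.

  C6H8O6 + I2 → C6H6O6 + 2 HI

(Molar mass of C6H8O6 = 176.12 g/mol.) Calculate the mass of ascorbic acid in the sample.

n(I2) per titration = 0.03679 × 0.04909 = 1.806 × 10^-3 mol
n(C6H8O6) in each aliquot = 1.806 × 10^-3 mol (1:1 ratio)
n(C6H8O6) in the whole flask = 1.806 × 10^-3 × 250.0/20.00 = 0.02258 mol
mass of C6H8O6 = 0.02258 × 176.12 = 3.976 g

3.976 g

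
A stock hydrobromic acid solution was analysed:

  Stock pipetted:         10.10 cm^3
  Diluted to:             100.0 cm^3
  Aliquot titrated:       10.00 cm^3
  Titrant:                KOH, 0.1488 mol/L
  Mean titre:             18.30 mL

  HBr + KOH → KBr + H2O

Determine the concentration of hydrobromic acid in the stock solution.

n(KOH) = 0.01830 × 0.1488 = 2.723 × 10^-3 mol
n(HBr) in the aliquot = 2.723 × 10^-3 mol (1:1 ratio)
[HBr]_dilute = 2.723 × 10^-3 / 0.01000 = 0.2723 mol/L
Dilution factor = 100.0 / 10.10 = 9.901
[HBr]_stock = 0.2723 × 9.901 = 2.696 mol/L

2.696 mol/L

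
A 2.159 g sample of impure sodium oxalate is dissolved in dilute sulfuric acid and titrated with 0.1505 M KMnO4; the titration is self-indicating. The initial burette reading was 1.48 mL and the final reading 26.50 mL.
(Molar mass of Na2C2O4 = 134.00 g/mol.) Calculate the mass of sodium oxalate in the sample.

2 MnO4^- + 5 C2O4^2- + 16 H^+ → 2 Mn^2+ + 10 CO2 + 8 H2O
n(KMnO4) = 0.02502 L × 0.1505 mol/L = 3.766 × 10^-3 mol
From the 5:2 ratio, n(Na2C2O4) = 5/2 × 3.766 × 10^-3 = 9.414 × 10^-3 mol
mass of Na2C2O4 = 9.414 × 10^-3 × 134.00 g/mol = 1.261 g

1.261 g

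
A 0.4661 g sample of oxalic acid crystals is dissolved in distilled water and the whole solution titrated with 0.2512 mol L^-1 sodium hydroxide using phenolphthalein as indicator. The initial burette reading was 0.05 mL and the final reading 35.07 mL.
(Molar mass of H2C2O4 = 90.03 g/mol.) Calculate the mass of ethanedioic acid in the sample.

0.3960 g

H2C2O4 + 2 NaOH → Na2C2O4 + 2 H2O
n(NaOH) = 0.03502 L × 0.2512 mol/L = 8.797 × 10^-3 mol
From the 1:2 ratio, n(H2C2O4) = 1/2 × 8.797 × 10^-3 = 4.399 × 10^-3 mol
mass of H2C2O4 = 4.399 × 10^-3 × 90.03 g/mol = 0.3960 g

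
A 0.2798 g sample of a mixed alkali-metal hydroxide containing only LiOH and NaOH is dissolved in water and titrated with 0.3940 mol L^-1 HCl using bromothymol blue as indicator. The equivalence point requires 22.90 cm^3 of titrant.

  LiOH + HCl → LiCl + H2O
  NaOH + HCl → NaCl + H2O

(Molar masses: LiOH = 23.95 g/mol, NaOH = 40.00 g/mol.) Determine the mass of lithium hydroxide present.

0.1210 g

n(HCl) = 0.02290 × 0.3940 = 9.023 × 10^-3 mol
Let x = n(LiOH), y = n(NaOH).
Titrant: 1x + 1y = 9.023 × 10^-3;  mass: 23.95x + 40.00y = 0.2798
Solving, x = 5.053 × 10^-3 mol, y = 3.969 × 10^-3 mol
mass of LiOH = 5.053 × 10^-3 × 23.95 = 0.1210 g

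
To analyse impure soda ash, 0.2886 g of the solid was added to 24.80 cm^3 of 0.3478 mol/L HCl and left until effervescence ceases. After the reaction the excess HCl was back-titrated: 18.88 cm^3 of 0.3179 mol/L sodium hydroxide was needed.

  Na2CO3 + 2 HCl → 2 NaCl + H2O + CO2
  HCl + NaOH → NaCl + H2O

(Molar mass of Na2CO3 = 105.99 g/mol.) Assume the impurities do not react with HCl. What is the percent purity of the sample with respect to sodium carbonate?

n(HCl) added = 0.02480 × 0.3478 = 8.625 × 10^-3 mol
n(NaOH) used in back-titration = 0.01888 × 0.3179 = 6.002 × 10^-3 mol
n(HCl) left over = 6.002 × 10^-3 mol (1:1 ratio)
n(HCl) consumed by analyte = 8.625 × 10^-3 − 6.002 × 10^-3 = 2.623 × 10^-3 mol
From the 1:2 ratio, n(Na2CO3) = 1/2 × 2.623 × 10^-3 = 1.312 × 10^-3 mol
mass of Na2CO3 = 1.312 × 10^-3 × 105.99 = 0.1390 g
% Na2CO3 = 0.1390 / 0.2886 × 100 = 48.17 %

48.17 %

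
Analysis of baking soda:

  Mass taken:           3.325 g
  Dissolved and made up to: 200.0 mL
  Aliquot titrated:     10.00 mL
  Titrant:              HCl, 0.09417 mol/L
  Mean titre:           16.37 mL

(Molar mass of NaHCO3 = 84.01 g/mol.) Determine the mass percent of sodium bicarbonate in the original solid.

77.90 %

NaHCO3 + HCl → NaCl + H2O + CO2
n(HCl) per titration = 0.01637 × 0.09417 = 1.542 × 10^-3 mol
n(NaHCO3) in each aliquot = 1.542 × 10^-3 mol (1:1 ratio)
n(NaHCO3) in the whole flask = 1.542 × 10^-3 × 200.0/10.00 = 0.03083 mol
mass of NaHCO3 = 0.03083 × 84.01 = 2.590 g
% NaHCO3 = 2.590 / 3.325 × 100 = 77.90 %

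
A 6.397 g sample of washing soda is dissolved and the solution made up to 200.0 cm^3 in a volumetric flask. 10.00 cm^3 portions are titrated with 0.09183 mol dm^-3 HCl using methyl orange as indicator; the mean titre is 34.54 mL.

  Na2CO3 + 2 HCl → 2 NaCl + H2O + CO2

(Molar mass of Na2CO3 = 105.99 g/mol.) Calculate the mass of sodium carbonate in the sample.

n(HCl) per titration = 0.03454 × 0.09183 = 3.172 × 10^-3 mol
From the 1:2 ratio, n(Na2CO3) in each aliquot = 1/2 × 3.172 × 10^-3 = 1.586 × 10^-3 mol
n(Na2CO3) in the whole flask = 1.586 × 10^-3 × 200.0/10.00 = 0.03172 mol
mass of Na2CO3 = 0.03172 × 105.99 = 3.362 g

3.362 g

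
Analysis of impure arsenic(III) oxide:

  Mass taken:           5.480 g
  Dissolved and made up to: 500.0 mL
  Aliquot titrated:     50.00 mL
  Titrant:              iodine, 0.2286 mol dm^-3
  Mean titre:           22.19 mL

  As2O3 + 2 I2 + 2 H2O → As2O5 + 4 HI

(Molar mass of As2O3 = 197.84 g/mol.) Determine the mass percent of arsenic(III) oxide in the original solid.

91.57 %

n(I2) per titration = 0.02219 × 0.2286 = 5.073 × 10^-3 mol
From the 1:2 ratio, n(As2O3) in each aliquot = 1/2 × 5.073 × 10^-3 = 2.536 × 10^-3 mol
n(As2O3) in the whole flask = 2.536 × 10^-3 × 500.0/50.00 = 0.02536 mol
mass of As2O3 = 0.02536 × 197.84 = 5.018 g
% As2O3 = 5.018 / 5.480 × 100 = 91.57 %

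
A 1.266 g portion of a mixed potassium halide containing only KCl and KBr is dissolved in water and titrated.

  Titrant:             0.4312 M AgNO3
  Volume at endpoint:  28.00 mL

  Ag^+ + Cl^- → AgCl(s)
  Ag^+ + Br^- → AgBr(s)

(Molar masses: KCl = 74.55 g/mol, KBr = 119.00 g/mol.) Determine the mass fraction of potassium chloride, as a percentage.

22.62 %

n(AgNO3) = 0.02800 × 0.4312 = 0.01207 mol
Let x = n(KCl), y = n(KBr).
Titrant: 1x + 1y = 0.01207;  mass: 74.55x + 119.00y = 1.266
Solving, x = 3.842 × 10^-3 mol, y = 8.232 × 10^-3 mol
mass of KCl = 3.842 × 10^-3 × 74.55 = 0.2864 g
% KCl = 0.2864 / 1.266 × 100 = 22.62 %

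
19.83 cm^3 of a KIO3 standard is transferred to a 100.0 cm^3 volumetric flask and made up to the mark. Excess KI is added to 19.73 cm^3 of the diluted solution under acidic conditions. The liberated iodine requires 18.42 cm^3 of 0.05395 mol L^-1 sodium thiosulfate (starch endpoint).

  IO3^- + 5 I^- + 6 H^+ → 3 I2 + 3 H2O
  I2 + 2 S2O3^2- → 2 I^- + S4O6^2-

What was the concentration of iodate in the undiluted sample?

n(S2O3^2-) = 0.01842 × 0.05395 = 9.938 × 10^-4 mol
n(I2) = n(S2O3^2-)/2 = 4.969 × 10^-4 mol
From the 1:3 ratio, n(IO3^-) in the aliquot = 1/3 × 4.969 × 10^-4 = 1.656 × 10^-4 mol
[IO3^-]_dilute = 1.656 × 10^-4 / 0.01973 = 0.008395 mol/L
[IO3^-]_original = 0.008395 × 100.0/19.83 = 0.04233 mol/L

0.04233 mol/L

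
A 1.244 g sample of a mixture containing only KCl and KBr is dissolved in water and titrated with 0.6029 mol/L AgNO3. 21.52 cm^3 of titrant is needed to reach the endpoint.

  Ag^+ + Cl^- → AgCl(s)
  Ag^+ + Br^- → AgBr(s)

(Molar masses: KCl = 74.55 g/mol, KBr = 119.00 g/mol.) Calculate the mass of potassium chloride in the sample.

n(AgNO3) = 0.02152 × 0.6029 = 0.01297 mol
Let x = n(KCl), y = n(KBr).
Titrant: 1x + 1y = 0.01297;  mass: 74.55x + 119.00y = 1.244
Solving, x = 6.748 × 10^-3 mol, y = 6.226 × 10^-3 mol
mass of KCl = 6.748 × 10^-3 × 74.55 = 0.5031 g

0.5031 g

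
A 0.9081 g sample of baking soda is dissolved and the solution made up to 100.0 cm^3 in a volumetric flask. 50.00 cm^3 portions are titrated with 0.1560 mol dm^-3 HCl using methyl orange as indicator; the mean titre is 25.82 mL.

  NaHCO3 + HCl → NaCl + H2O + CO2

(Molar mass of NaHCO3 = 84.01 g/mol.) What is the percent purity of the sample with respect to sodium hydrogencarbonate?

n(HCl) per titration = 0.02582 × 0.1560 = 4.028 × 10^-3 mol
n(NaHCO3) in each aliquot = 4.028 × 10^-3 mol (1:1 ratio)
n(NaHCO3) in the whole flask = 4.028 × 10^-3 × 100.0/50.00 = 8.056 × 10^-3 mol
mass of NaHCO3 = 8.056 × 10^-3 × 84.01 = 0.6768 g
% NaHCO3 = 0.6768 / 0.9081 × 100 = 74.53 %

74.53 %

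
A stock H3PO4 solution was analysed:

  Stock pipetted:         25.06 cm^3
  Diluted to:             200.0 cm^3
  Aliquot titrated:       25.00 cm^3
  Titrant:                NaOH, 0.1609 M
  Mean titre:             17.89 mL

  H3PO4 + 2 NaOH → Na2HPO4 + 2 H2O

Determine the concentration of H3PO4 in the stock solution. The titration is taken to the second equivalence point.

n(NaOH) = 0.01789 × 0.1609 = 2.879 × 10^-3 mol
From the 1:2 ratio, n(H3PO4) in the aliquot = 1/2 × 2.879 × 10^-3 = 1.439 × 10^-3 mol
[H3PO4]_dilute = 1.439 × 10^-3 / 0.02500 = 0.05757 mol/L
Dilution factor = 200.0 / 25.06 = 7.981
[H3PO4]_stock = 0.05757 × 7.981 = 0.4595 mol/L

0.4595 M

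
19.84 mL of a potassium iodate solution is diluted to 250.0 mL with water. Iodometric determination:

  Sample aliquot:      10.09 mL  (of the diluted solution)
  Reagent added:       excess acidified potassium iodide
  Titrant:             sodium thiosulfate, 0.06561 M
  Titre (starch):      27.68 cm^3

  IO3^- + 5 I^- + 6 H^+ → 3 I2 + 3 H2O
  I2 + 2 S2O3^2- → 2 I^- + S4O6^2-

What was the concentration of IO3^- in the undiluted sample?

n(S2O3^2-) = 0.02768 × 0.06561 = 1.816 × 10^-3 mol
n(I2) = n(S2O3^2-)/2 = 9.080 × 10^-4 mol
From the 1:3 ratio, n(IO3^-) in the aliquot = 1/3 × 9.080 × 10^-4 = 3.027 × 10^-4 mol
[IO3^-]_dilute = 3.027 × 10^-4 / 0.01009 = 0.03000 mol/L
[IO3^-]_original = 0.03000 × 250.0/19.84 = 0.3780 mol/L

0.3780 M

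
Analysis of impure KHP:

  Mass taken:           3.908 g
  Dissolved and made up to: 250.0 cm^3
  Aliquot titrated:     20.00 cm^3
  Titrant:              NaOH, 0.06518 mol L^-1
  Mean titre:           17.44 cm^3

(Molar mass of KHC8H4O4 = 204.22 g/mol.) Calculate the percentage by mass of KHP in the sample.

KHC8H4O4 + NaOH → KNaC8H4O4 + H2O
n(NaOH) per titration = 0.01744 × 0.06518 = 1.137 × 10^-3 mol
n(KHC8H4O4) in each aliquot = 1.137 × 10^-3 mol (1:1 ratio)
n(KHC8H4O4) in the whole flask = 1.137 × 10^-3 × 250.0/20.00 = 0.01421 mol
mass of KHC8H4O4 = 0.01421 × 204.22 = 2.902 g
% KHC8H4O4 = 2.902 / 3.908 × 100 = 74.25 %

74.25 %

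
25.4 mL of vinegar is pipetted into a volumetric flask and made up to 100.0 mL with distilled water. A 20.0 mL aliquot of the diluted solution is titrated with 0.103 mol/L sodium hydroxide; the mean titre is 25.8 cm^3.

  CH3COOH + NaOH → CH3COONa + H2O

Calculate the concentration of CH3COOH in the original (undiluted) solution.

n(NaOH) = 0.0258 × 0.103 = 2.66 × 10^-3 mol
n(CH3COOH) in the aliquot = 2.66 × 10^-3 mol (1:1 ratio)
[CH3COOH]_dilute = 2.66 × 10^-3 / 0.0200 = 0.133 mol/L
Dilution factor = 100.0 / 25.4 = 3.937
[CH3COOH]_stock = 0.133 × 3.937 = 0.523 mol/L

0.523 mol/L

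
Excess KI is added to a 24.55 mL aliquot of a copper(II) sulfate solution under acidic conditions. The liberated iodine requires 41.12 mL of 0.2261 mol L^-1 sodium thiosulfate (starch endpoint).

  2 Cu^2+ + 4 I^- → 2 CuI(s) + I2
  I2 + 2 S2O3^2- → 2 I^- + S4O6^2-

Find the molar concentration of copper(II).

n(S2O3^2-) = 0.04112 × 0.2261 = 9.297 × 10^-3 mol
n(I2) = n(S2O3^2-)/2 = 4.649 × 10^-3 mol
From the 2:1 ratio, n(Cu2+) in the aliquot = 2/1 × 4.649 × 10^-3 = 9.297 × 10^-3 mol
[Cu2+] = 9.297 × 10^-3 / 0.02455 = 0.3787 mol/L

0.3787 mol/L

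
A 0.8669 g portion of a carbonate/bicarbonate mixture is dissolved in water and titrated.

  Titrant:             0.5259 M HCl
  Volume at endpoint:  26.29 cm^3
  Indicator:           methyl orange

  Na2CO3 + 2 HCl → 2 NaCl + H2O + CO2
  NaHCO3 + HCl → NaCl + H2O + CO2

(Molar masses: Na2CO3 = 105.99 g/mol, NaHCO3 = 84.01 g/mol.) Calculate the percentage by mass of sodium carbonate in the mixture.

n(HCl) = 0.02629 × 0.5259 = 0.01383 mol
Let x = n(Na2CO3), y = n(NaHCO3).
Titrant: 2x + 1y = 0.01383;  mass: 105.99x + 84.01y = 0.8669
Solving, x = 4.750 × 10^-3 mol, y = 4.327 × 10^-3 mol
mass of Na2CO3 = 4.750 × 10^-3 × 105.99 = 0.5034 g
% Na2CO3 = 0.5034 / 0.8669 × 100 = 58.07 %

58.07 %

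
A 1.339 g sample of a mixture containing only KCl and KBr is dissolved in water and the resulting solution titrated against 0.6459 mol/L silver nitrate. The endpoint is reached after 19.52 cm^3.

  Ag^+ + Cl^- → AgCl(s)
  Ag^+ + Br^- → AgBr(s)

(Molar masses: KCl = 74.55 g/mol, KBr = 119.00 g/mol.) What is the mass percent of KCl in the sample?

n(AgNO3) = 0.01952 × 0.6459 = 0.01261 mol
Let x = n(KCl), y = n(KBr).
Titrant: 1x + 1y = 0.01261;  mass: 74.55x + 119.00y = 1.339
Solving, x = 3.630 × 10^-3 mol, y = 8.978 × 10^-3 mol
mass of KCl = 3.630 × 10^-3 × 74.55 = 0.2706 g
% KCl = 0.2706 / 1.339 × 100 = 20.21 %

20.21 %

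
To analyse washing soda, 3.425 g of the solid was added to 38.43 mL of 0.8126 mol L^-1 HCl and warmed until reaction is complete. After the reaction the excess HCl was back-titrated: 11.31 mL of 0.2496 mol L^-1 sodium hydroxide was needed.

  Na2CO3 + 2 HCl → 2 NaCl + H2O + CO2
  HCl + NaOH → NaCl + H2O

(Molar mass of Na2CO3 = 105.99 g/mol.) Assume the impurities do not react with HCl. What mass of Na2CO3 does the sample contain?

n(HCl) added = 0.03843 × 0.8126 = 0.03123 mol
n(NaOH) used in back-titration = 0.01131 × 0.2496 = 2.823 × 10^-3 mol
n(HCl) left over = 2.823 × 10^-3 mol (1:1 ratio)
n(HCl) consumed by analyte = 0.03123 − 2.823 × 10^-3 = 0.02841 mol
From the 1:2 ratio, n(Na2CO3) = 1/2 × 0.02841 = 0.01420 mol
mass of Na2CO3 = 0.01420 × 105.99 = 1.505 g

1.505 g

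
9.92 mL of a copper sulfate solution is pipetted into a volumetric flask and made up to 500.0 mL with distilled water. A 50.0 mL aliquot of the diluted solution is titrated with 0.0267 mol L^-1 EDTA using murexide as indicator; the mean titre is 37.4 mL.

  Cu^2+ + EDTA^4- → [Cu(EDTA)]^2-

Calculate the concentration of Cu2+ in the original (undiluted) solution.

1.01 mol/L

n(EDTA) = 0.0374 × 0.0267 = 9.99 × 10^-4 mol
n(Cu2+) in the aliquot = 9.99 × 10^-4 mol (1:1 ratio)
[Cu2+]_dilute = 9.99 × 10^-4 / 0.0500 = 0.0200 mol/L
Dilution factor = 500.0 / 9.92 = 50.40
[Cu2+]_stock = 0.0200 × 50.40 = 1.01 mol/L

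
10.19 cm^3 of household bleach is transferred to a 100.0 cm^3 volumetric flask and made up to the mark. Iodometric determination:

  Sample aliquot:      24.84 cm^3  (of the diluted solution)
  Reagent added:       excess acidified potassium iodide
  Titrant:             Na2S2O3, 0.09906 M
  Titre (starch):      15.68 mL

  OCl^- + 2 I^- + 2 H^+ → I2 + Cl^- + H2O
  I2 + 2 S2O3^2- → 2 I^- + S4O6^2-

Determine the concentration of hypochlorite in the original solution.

n(S2O3^2-) = 0.01568 × 0.09906 = 1.553 × 10^-3 mol
n(I2) = n(S2O3^2-)/2 = 7.766 × 10^-4 mol
n(OCl^-) in the aliquot = 7.766 × 10^-4 mol (1:1 ratio)
[OCl^-]_dilute = 7.766 × 10^-4 / 0.02484 = 0.03127 mol/L
[OCl^-]_original = 0.03127 × 100.0/10.19 = 0.3068 mol/L

0.3068 M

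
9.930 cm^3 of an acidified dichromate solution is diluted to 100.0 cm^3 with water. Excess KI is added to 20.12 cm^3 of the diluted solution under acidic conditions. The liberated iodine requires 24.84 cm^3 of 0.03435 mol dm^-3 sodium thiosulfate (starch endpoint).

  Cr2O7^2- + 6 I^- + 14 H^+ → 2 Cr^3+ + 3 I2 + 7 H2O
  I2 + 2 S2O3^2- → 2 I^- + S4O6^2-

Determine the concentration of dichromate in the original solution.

0.07118 mol/L

n(S2O3^2-) = 0.02484 × 0.03435 = 8.533 × 10^-4 mol
n(I2) = n(S2O3^2-)/2 = 4.266 × 10^-4 mol
From the 1:3 ratio, n(Cr2O7^2-) in the aliquot = 1/3 × 4.266 × 10^-4 = 1.422 × 10^-4 mol
[Cr2O7^2-]_dilute = 1.422 × 10^-4 / 0.02012 = 0.007068 mol/L
[Cr2O7^2-]_original = 0.007068 × 100.0/9.930 = 0.07118 mol/L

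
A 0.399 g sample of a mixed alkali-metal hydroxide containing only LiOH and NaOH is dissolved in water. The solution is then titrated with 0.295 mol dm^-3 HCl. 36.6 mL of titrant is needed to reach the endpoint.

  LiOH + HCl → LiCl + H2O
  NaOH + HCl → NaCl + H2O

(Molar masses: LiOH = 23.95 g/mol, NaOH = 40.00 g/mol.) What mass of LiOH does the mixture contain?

0.0491 g

n(HCl) = 0.0366 × 0.295 = 0.0108 mol
Let x = n(LiOH), y = n(NaOH).
Titrant: 1x + 1y = 0.0108;  mass: 23.95x + 40.00y = 0.399
Solving, x = 2.05 × 10^-3 mol, y = 8.75 × 10^-3 mol
mass of LiOH = 2.05 × 10^-3 × 23.95 = 0.0491 g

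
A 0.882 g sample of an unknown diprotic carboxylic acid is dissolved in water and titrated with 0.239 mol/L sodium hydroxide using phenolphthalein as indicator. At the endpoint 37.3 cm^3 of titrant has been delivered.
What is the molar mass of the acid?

198 g/mol

n(NaOH) = 0.0373 L × 0.239 mol/L = 8.91 × 10^-3 mol
From the 1:2 ratio, n(H2A) = 1/2 × 8.91 × 10^-3 = 4.46 × 10^-3 mol
M = m / n = 0.882 g / 4.46 × 10^-3 mol = 198 g/mol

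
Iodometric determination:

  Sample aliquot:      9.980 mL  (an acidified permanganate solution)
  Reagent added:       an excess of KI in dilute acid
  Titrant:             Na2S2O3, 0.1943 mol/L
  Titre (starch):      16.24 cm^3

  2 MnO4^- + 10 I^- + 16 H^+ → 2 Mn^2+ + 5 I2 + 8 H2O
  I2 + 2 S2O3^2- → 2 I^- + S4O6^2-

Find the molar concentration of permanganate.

0.06324 mol/L

n(S2O3^2-) = 0.01624 × 0.1943 = 3.155 × 10^-3 mol
n(I2) = n(S2O3^2-)/2 = 1.578 × 10^-3 mol
From the 2:5 ratio, n(MnO4^-) in the aliquot = 2/5 × 1.578 × 10^-3 = 6.311 × 10^-4 mol
[MnO4^-] = 6.311 × 10^-4 / 0.009980 = 0.06324 mol/L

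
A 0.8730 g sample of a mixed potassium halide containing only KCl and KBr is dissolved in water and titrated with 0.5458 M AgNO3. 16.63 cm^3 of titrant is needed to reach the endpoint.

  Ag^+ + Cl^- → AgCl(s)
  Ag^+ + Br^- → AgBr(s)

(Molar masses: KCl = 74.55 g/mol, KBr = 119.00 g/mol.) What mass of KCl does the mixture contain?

0.3474 g

n(AgNO3) = 0.01663 × 0.5458 = 9.077 × 10^-3 mol
Let x = n(KCl), y = n(KBr).
Titrant: 1x + 1y = 9.077 × 10^-3;  mass: 74.55x + 119.00y = 0.8730
Solving, x = 4.660 × 10^-3 mol, y = 4.417 × 10^-3 mol
mass of KCl = 4.660 × 10^-3 × 74.55 = 0.3474 g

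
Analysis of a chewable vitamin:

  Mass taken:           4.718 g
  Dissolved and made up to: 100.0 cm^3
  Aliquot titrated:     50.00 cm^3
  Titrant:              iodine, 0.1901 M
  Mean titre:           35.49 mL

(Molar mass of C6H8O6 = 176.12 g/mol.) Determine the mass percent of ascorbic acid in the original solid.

50.37 %

C6H8O6 + I2 → C6H6O6 + 2 HI
n(I2) per titration = 0.03549 × 0.1901 = 6.747 × 10^-3 mol
n(C6H8O6) in each aliquot = 6.747 × 10^-3 mol (1:1 ratio)
n(C6H8O6) in the whole flask = 6.747 × 10^-3 × 100.0/50.00 = 0.01349 mol
mass of C6H8O6 = 0.01349 × 176.12 = 2.376 g
% C6H8O6 = 2.376 / 4.718 × 100 = 50.37 %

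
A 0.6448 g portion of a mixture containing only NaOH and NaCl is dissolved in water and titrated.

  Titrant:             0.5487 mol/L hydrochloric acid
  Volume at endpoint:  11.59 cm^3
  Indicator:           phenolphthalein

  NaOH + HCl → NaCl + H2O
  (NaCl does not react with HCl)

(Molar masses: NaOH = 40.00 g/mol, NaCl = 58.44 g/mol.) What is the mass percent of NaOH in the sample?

n(HCl) = 0.01159 × 0.5487 = 6.359 × 10^-3 mol
Let x = n(NaOH), y = n(NaCl).
Titrant: 1x = 6.359 × 10^-3;  mass: 40.00x + 58.44y = 0.6448
Solving, x = 6.359 × 10^-3 mol, y = 6.681 × 10^-3 mol
mass of NaOH = 6.359 × 10^-3 × 40.00 = 0.2544 g
% NaOH = 0.2544 / 0.6448 × 100 = 39.45 %

39.45 %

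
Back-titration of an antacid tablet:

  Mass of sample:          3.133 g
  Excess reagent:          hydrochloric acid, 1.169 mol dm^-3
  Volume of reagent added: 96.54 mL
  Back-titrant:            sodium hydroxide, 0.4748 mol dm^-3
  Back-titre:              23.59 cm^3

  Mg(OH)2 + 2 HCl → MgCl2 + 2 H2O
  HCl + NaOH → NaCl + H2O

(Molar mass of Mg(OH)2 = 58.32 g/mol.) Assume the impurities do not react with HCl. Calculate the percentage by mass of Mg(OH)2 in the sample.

n(HCl) added = 0.09654 × 1.169 = 0.1129 mol
n(NaOH) used in back-titration = 0.02359 × 0.4748 = 0.01120 mol
n(HCl) left over = 0.01120 mol (1:1 ratio)
n(HCl) consumed by analyte = 0.1129 − 0.01120 = 0.1017 mol
From the 1:2 ratio, n(Mg(OH)2) = 1/2 × 0.1017 = 0.05083 mol
mass of Mg(OH)2 = 0.05083 × 58.32 = 2.964 g
% Mg(OH)2 = 2.964 / 3.133 × 100 = 94.61 %

94.61 %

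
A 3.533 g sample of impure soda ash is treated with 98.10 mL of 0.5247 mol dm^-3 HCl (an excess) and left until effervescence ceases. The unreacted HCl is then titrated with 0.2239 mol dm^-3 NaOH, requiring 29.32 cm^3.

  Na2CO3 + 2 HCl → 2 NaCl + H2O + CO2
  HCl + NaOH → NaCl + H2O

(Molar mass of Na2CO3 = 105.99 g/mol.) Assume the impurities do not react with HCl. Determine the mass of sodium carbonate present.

n(HCl) added = 0.09810 × 0.5247 = 0.05147 mol
n(NaOH) used in back-titration = 0.02932 × 0.2239 = 6.565 × 10^-3 mol
n(HCl) left over = 6.565 × 10^-3 mol (1:1 ratio)
n(HCl) consumed by analyte = 0.05147 − 6.565 × 10^-3 = 0.04491 mol
From the 1:2 ratio, n(Na2CO3) = 1/2 × 0.04491 = 0.02245 mol
mass of Na2CO3 = 0.02245 × 105.99 = 2.380 g

2.380 g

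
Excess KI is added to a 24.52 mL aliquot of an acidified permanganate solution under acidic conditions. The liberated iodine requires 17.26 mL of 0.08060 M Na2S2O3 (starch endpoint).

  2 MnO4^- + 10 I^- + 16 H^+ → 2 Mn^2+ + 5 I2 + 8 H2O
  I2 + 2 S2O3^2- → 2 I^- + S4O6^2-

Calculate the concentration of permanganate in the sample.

n(S2O3^2-) = 0.01726 × 0.08060 = 1.391 × 10^-3 mol
n(I2) = n(S2O3^2-)/2 = 6.956 × 10^-4 mol
From the 2:5 ratio, n(MnO4^-) in the aliquot = 2/5 × 6.956 × 10^-4 = 2.782 × 10^-4 mol
[MnO4^-] = 2.782 × 10^-4 / 0.02452 = 0.01135 mol/L

0.01135 M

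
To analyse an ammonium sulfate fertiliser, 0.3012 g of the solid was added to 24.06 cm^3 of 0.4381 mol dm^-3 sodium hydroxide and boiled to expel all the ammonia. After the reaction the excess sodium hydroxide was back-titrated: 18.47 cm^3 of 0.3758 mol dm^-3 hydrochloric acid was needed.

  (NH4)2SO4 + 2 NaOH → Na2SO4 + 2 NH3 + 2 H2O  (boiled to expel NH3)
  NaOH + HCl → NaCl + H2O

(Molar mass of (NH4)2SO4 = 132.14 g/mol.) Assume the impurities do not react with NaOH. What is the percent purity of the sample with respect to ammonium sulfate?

78.96 %

n(NaOH) added = 0.02406 × 0.4381 = 0.01054 mol
n(HCl) used in back-titration = 0.01847 × 0.3758 = 6.941 × 10^-3 mol
n(NaOH) left over = 6.941 × 10^-3 mol (1:1 ratio)
n(NaOH) consumed by analyte = 0.01054 − 6.941 × 10^-3 = 3.600 × 10^-3 mol
From the 1:2 ratio, n((NH4)2SO4) = 1/2 × 3.600 × 10^-3 = 1.800 × 10^-3 mol
mass of (NH4)2SO4 = 1.800 × 10^-3 × 132.14 = 0.2378 g
% (NH4)2SO4 = 0.2378 / 0.3012 × 100 = 78.96 %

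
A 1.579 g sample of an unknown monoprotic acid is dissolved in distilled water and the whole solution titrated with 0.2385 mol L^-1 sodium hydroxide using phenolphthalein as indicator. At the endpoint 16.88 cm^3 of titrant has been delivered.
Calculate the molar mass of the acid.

n(NaOH) = 0.01688 L × 0.2385 mol/L = 4.026 × 10^-3 mol
n(HA) = 4.026 × 10^-3 mol (1:1 ratio)
M = m / n = 1.579 g / 4.026 × 10^-3 mol = 392.2 g/mol

392.2 g/mol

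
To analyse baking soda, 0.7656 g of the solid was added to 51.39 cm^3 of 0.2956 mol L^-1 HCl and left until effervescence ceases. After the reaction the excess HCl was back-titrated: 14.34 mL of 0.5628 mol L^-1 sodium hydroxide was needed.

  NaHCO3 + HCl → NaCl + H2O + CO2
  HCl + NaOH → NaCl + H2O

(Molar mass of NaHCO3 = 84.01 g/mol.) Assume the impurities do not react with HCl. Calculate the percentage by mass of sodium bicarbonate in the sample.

78.13 %

n(HCl) added = 0.05139 × 0.2956 = 0.01519 mol
n(NaOH) used in back-titration = 0.01434 × 0.5628 = 8.071 × 10^-3 mol
n(HCl) left over = 8.071 × 10^-3 mol (1:1 ratio)
n(HCl) consumed by analyte = 0.01519 − 8.071 × 10^-3 = 7.120 × 10^-3 mol
n(NaHCO3) = 7.120 × 10^-3 mol (1:1 ratio)
mass of NaHCO3 = 7.120 × 10^-3 × 84.01 = 0.5982 g
% NaHCO3 = 0.5982 / 0.7656 × 100 = 78.13 %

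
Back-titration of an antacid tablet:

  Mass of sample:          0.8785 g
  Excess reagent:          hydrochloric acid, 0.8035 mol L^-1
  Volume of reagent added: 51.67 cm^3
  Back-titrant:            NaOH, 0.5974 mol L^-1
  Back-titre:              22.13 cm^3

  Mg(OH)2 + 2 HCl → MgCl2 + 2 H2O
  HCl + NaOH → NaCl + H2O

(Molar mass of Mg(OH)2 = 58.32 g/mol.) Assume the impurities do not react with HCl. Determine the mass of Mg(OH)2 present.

n(HCl) added = 0.05167 × 0.8035 = 0.04152 mol
n(NaOH) used in back-titration = 0.02213 × 0.5974 = 0.01322 mol
n(HCl) left over = 0.01322 mol (1:1 ratio)
n(HCl) consumed by analyte = 0.04152 − 0.01322 = 0.02830 mol
From the 1:2 ratio, n(Mg(OH)2) = 1/2 × 0.02830 = 0.01415 mol
mass of Mg(OH)2 = 0.01415 × 58.32 = 0.8251 g

0.8251 g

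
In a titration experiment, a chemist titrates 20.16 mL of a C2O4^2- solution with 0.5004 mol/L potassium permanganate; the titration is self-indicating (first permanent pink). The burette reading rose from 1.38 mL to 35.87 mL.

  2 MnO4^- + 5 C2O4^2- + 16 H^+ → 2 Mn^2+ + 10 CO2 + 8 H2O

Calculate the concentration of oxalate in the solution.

n(KMnO4) = 0.03449 L × 0.5004 mol/L = 0.01726 mol
From the 5:2 mole ratio, n(C2O4^2-) = 5/2 × 0.01726 = 0.04315 mol
[C2O4^2-] = 0.04315 mol / 0.02016 L = 2.140 mol/L

2.140 mol/L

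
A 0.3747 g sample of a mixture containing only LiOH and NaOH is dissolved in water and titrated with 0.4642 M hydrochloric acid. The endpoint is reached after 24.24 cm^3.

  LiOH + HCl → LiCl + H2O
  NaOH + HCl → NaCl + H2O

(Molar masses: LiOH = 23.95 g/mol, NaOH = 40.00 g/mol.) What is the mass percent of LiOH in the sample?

30.02 %

n(HCl) = 0.02424 × 0.4642 = 0.01125 mol
Let x = n(LiOH), y = n(NaOH).
Titrant: 1x + 1y = 0.01125;  mass: 23.95x + 40.00y = 0.3747
Solving, x = 4.697 × 10^-3 mol, y = 6.555 × 10^-3 mol
mass of LiOH = 4.697 × 10^-3 × 23.95 = 0.1125 g
% LiOH = 0.1125 / 0.3747 × 100 = 30.02 %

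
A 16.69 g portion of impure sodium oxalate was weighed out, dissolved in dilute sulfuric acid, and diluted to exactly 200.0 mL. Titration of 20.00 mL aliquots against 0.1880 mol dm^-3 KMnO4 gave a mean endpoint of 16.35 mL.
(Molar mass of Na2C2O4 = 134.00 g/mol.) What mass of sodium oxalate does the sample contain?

2 MnO4^- + 5 C2O4^2- + 16 H^+ → 2 Mn^2+ + 10 CO2 + 8 H2O
n(KMnO4) per titration = 0.01635 × 0.1880 = 3.074 × 10^-3 mol
From the 5:2 ratio, n(Na2C2O4) in each aliquot = 5/2 × 3.074 × 10^-3 = 7.684 × 10^-3 mol
n(Na2C2O4) in the whole flask = 7.684 × 10^-3 × 200.0/20.00 = 0.07684 mol
mass of Na2C2O4 = 0.07684 × 134.00 = 10.30 g

10.30 g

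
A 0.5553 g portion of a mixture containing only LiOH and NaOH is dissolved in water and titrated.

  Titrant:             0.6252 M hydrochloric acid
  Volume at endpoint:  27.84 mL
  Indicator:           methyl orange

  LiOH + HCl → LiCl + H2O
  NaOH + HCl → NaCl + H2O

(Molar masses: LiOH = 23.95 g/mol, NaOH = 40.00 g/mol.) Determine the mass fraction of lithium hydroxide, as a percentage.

37.87 %

n(HCl) = 0.02784 × 0.6252 = 0.01741 mol
Let x = n(LiOH), y = n(NaOH).
Titrant: 1x + 1y = 0.01741;  mass: 23.95x + 40.00y = 0.5553
Solving, x = 8.780 × 10^-3 mol, y = 8.625 × 10^-3 mol
mass of LiOH = 8.780 × 10^-3 × 23.95 = 0.2103 g
% LiOH = 0.2103 / 0.5553 × 100 = 37.87 %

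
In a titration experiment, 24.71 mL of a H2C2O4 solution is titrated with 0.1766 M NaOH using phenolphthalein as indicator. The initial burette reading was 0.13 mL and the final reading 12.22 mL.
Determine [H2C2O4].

H2C2O4 + 2 NaOH → Na2C2O4 + 2 H2O
n(NaOH) = 0.01209 L × 0.1766 mol/L = 2.135 × 10^-3 mol
From the 1:2 mole ratio, n(H2C2O4) = 1/2 × 2.135 × 10^-3 = 1.068 × 10^-3 mol
[H2C2O4] = 1.068 × 10^-3 mol / 0.02471 L = 0.04320 mol/L

0.04320 M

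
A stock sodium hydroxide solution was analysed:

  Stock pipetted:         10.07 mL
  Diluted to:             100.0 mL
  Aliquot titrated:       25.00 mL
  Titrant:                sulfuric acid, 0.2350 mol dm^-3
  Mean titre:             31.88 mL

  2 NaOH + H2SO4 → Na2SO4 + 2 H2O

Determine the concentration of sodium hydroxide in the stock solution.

5.952 mol/L

n(H2SO4) = 0.03188 × 0.2350 = 7.492 × 10^-3 mol
From the 2:1 ratio, n(NaOH) in the aliquot = 2/1 × 7.492 × 10^-3 = 0.01498 mol
[NaOH]_dilute = 0.01498 / 0.02500 = 0.5993 mol/L
Dilution factor = 100.0 / 10.07 = 9.930
[NaOH]_stock = 0.5993 × 9.930 = 5.952 mol/L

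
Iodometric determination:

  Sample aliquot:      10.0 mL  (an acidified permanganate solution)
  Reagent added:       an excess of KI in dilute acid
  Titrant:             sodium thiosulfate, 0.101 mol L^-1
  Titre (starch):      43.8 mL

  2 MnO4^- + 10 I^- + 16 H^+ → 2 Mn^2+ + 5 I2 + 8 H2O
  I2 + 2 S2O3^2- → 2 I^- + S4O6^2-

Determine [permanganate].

0.0885 mol/L

n(S2O3^2-) = 0.0438 × 0.101 = 4.42 × 10^-3 mol
n(I2) = n(S2O3^2-)/2 = 2.21 × 10^-3 mol
From the 2:5 ratio, n(MnO4^-) in the aliquot = 2/5 × 2.21 × 10^-3 = 8.85 × 10^-4 mol
[MnO4^-] = 8.85 × 10^-4 / 0.0100 = 0.0885 mol/L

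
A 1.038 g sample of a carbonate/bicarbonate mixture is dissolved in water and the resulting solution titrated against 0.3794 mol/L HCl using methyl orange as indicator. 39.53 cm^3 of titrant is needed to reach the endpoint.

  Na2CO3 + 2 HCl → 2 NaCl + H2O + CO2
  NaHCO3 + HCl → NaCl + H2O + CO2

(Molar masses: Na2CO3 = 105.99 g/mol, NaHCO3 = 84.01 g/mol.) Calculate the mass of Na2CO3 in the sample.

n(HCl) = 0.03953 × 0.3794 = 0.01500 mol
Let x = n(Na2CO3), y = n(NaHCO3).
Titrant: 2x + 1y = 0.01500;  mass: 105.99x + 84.01y = 1.038
Solving, x = 3.578 × 10^-3 mol, y = 7.841 × 10^-3 mol
mass of Na2CO3 = 3.578 × 10^-3 × 105.99 = 0.3793 g

0.3793 g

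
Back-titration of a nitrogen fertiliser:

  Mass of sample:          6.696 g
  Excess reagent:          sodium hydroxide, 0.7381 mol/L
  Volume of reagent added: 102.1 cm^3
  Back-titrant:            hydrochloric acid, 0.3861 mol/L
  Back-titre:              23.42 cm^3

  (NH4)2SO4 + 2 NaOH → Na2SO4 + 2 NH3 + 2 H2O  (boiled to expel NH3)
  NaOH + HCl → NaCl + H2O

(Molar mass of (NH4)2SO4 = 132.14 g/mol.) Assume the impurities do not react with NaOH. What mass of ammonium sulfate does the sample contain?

4.382 g

n(NaOH) added = 0.1021 × 0.7381 = 0.07536 mol
n(HCl) used in back-titration = 0.02342 × 0.3861 = 9.042 × 10^-3 mol
n(NaOH) left over = 9.042 × 10^-3 mol (1:1 ratio)
n(NaOH) consumed by analyte = 0.07536 − 9.042 × 10^-3 = 0.06632 mol
From the 1:2 ratio, n((NH4)2SO4) = 1/2 × 0.06632 = 0.03316 mol
mass of (NH4)2SO4 = 0.03316 × 132.14 = 4.382 g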